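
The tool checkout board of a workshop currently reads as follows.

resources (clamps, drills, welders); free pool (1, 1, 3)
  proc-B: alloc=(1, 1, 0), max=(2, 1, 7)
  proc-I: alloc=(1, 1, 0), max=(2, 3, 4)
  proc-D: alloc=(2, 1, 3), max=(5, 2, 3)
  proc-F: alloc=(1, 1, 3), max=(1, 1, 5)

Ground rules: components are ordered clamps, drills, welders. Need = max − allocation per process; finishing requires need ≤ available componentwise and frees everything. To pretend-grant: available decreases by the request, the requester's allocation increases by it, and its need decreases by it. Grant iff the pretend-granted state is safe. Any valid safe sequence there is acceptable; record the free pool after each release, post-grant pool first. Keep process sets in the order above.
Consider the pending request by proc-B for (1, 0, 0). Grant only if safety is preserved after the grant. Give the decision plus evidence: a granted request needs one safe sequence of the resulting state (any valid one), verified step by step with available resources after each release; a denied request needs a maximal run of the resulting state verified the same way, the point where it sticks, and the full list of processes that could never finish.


DENY: after the grant no complete ordering would exist.
Key observation: after proc-F, proc-I the pool peaks at (2, 3, 6), and each blocked process is short somewhere: proc-B on welders; proc-D on clamps.
Pretend the grant happened; the run proc-F, proc-I goes as far as possible. Step-by-step check:
  pool = (0, 1, 3)
  proc-F needs (0, 0, 2) <= (0, 1, 3) -> finishes; pool += (1, 1, 3) = (1, 2, 6)
  proc-I needs (1, 2, 4) <= (1, 2, 6) -> finishes; pool += (1, 1, 0) = (2, 3, 6)
  proc-B cannot run: need (0, 0, 7) vs free (2, 3, 6) (insufficient welders)
  proc-D cannot run: need (3, 1, 0) vs free (2, 3, 6) (insufficient clamps)
Had the request been granted, proc-B and proc-D could never finish.


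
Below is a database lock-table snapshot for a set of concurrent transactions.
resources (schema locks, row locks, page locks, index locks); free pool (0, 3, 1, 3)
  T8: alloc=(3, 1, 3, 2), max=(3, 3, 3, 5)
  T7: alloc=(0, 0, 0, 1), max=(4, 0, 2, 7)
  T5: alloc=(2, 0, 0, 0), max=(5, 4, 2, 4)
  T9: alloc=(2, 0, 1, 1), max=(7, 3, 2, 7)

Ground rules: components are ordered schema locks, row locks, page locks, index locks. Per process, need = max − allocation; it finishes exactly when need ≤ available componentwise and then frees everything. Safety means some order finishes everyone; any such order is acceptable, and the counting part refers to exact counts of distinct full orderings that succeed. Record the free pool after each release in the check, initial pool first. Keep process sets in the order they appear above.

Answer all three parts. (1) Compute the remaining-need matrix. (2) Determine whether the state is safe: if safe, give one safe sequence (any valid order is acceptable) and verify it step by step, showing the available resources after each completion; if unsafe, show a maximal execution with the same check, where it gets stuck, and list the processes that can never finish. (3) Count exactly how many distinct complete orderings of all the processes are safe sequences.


(1) Remaining need (order schema locks, row locks, page locks, index locks):
  T8: (0, 2, 0, 3)
  T7: (4, 0, 2, 6)
  T5: (3, 4, 2, 4)
  T9: (5, 3, 1, 6)
(2) UNSAFE.
Key observation: T8, T5 can finish, but then (5, 4, 4, 5) is all there is, and the blocked group's index locks demands exceed it.
Going as far as possible: T8, T5; after that, nothing fits. Verifying each step:
  pool = (0, 3, 1, 3)
  run T8 (needs (0, 2, 0, 3), free (0, 3, 1, 3)); after release of (3, 1, 3, 2) the pool is (3, 4, 4, 5)
  run T5 (needs (3, 4, 2, 4), free (3, 4, 4, 5)); after release of (2, 0, 0, 0) the pool is (5, 4, 4, 5)
  blocked: T7 wants (4, 0, 2, 6), pool (5, 4, 4, 5) — not enough index locks
  blocked: T9 wants (5, 3, 1, 6), pool (5, 4, 4, 5) — not enough index locks
Never able to finish: T7 and T9.
(3) Precisely 0 of the possible complete orderings are safe sequences.


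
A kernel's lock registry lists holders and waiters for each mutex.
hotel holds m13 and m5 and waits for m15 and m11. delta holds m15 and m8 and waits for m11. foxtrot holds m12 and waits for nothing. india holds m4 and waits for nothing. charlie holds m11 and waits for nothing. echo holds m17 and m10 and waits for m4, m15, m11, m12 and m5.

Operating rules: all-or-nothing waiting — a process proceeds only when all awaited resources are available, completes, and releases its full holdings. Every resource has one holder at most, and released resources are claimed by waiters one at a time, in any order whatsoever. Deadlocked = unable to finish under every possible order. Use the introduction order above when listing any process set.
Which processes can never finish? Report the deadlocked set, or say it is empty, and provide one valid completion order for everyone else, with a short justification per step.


Nothing here is deadlocked.
Key observation: the wait relation is loop-free; peeling off processes with no waits unwinds the whole state.
One completion order for the rest: charlie, delta, hotel, india, foxtrot, echo.
Walking it through:
  run charlie (it waits on nothing); releases m11
  delta: everything it awaited (m11) is free; runs, freeing m15 and m8
  hotel: everything it awaited (m15 and m11) is free; runs, freeing m13 and m5
  run india (it waits on nothing); releases m4
  run foxtrot (it waits on nothing); releases m12
  echo: everything it awaited (m4, m15, m11, m12 and m5) is free; runs, freeing m17 and m10


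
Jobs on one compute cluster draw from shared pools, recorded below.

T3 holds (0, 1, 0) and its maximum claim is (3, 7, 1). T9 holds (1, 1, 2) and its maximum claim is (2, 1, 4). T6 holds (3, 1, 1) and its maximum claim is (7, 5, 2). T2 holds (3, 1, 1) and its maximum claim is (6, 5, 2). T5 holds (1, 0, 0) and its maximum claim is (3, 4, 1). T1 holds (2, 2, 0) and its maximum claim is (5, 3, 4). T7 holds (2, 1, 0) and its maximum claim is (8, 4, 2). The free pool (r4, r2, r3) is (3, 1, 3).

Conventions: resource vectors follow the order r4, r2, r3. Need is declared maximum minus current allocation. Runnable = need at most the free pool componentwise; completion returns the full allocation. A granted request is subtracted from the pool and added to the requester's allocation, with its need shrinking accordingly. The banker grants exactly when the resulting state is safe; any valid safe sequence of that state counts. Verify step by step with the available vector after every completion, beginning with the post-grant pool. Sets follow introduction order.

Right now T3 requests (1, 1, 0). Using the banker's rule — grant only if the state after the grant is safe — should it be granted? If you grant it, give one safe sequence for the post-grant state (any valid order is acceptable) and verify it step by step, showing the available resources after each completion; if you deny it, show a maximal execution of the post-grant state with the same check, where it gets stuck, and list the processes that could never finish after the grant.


DENY. Granting would leave the state unsafe.
Key observation: after T9, T1 the pool peaks at (5, 3, 5), and each blocked process is short somewhere: T3 on r2; T6 on r2; T2 on r2; T5 on r2; T7 on r4.
On the post-grant state, T9, T1 is a maximal run — nothing extends it. Verifying each step:
  pool = (2, 0, 3)
  T9: need (1, 0, 2) fits (2, 0, 3); releases (1, 1, 2), pool now (3, 1, 5)
  T1: need (3, 1, 4) fits (3, 1, 5); releases (2, 2, 0), pool now (5, 3, 5)
  blocked: T3 wants (2, 5, 1), pool (5, 3, 5) — not enough r2
  blocked: T6 wants (4, 4, 1), pool (5, 3, 5) — not enough r2
  blocked: T2 wants (3, 4, 1), pool (5, 3, 5) — not enough r2
  blocked: T5 wants (2, 4, 1), pool (5, 3, 5) — not enough r2
  blocked: T7 wants (6, 3, 2), pool (5, 3, 5) — not enough r4
Post-grant, the permanently blocked set is T3, T6, T2, T5 and T7.


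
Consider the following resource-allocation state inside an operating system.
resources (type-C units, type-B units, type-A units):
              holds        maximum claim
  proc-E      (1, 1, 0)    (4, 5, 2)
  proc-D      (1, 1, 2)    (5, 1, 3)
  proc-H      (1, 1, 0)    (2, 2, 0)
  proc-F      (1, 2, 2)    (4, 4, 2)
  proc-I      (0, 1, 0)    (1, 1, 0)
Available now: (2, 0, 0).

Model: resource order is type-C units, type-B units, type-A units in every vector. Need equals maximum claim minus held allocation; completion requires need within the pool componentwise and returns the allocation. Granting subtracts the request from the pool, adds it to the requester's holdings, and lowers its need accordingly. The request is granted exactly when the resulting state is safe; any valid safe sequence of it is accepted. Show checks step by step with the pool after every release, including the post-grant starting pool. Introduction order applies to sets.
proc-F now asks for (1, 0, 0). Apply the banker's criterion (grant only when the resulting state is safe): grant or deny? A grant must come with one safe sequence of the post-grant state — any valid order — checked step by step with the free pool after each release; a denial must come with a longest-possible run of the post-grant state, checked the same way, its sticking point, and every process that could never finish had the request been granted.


GRANT — the state after the grant stays safe, e.g. via proc-I, proc-H, proc-F, proc-D, proc-E.
Key observation: the transfer keeps a workable pool ((1, 0, 0)); proc-I starts the safe sequence.
Step-by-step check of the post-grant state:
  pool = (1, 0, 0)
  run proc-I (needs (1, 0, 0), free (1, 0, 0)); after release of (0, 1, 0) the pool is (1, 1, 0)
  run proc-H (needs (1, 1, 0), free (1, 1, 0)); after release of (1, 1, 0) the pool is (2, 2, 0)
  run proc-F (needs (2, 2, 0), free (2, 2, 0)); after release of (2, 2, 2) the pool is (4, 4, 2)
  run proc-D (needs (4, 0, 1), free (4, 4, 2)); after release of (1, 1, 2) the pool is (5, 5, 4)
  run proc-E (needs (3, 4, 2), free (5, 5, 4)); after release of (1, 1, 0) the pool is (6, 6, 4)


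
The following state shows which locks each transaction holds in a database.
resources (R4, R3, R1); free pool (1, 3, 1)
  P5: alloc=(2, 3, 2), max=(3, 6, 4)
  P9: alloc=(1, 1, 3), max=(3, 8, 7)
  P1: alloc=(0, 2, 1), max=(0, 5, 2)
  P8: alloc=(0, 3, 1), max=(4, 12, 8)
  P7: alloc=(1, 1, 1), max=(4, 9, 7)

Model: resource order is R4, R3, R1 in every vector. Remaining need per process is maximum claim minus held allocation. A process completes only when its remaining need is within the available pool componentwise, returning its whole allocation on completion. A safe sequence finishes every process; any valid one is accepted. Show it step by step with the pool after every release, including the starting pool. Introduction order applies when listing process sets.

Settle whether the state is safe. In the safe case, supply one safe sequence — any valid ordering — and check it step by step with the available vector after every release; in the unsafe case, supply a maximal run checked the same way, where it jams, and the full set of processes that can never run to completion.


SAFE — a valid safe sequence is P1, P5, P9, P8, P7.
Key observation: P1 is the earliest step where a requested resource binds exactly: need (0, 3, 1), pool (1, 3, 1) at its turn.
Walking it through:
  pool = (1, 3, 1)
  P1: need (0, 3, 1) fits (1, 3, 1); releases (0, 2, 1), pool now (1, 5, 2)
  P5: need (1, 3, 2) fits (1, 5, 2); releases (2, 3, 2), pool now (3, 8, 4)
  P9: need (2, 7, 4) fits (3, 8, 4); releases (1, 1, 3), pool now (4, 9, 7)
  P8: need (4, 9, 7) fits (4, 9, 7); releases (0, 3, 1), pool now (4, 12, 8)
  P7: need (3, 8, 6) fits (4, 12, 8); releases (1, 1, 1), pool now (5, 13, 9)


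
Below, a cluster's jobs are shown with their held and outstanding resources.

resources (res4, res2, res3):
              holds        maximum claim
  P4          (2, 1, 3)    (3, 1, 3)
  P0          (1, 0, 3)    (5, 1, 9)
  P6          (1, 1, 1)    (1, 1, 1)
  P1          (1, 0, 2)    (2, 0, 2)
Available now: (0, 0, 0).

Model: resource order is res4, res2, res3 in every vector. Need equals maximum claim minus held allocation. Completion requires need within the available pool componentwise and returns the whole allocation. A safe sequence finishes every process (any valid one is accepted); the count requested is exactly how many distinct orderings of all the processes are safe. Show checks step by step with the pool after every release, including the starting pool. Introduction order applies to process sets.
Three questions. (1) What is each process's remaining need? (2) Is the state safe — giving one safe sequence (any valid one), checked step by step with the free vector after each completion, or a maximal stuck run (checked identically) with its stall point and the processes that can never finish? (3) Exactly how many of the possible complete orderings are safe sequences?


(1) Need matrix, components ordered res4, res2, res3:
  P4: (1, 0, 0)
  P0: (4, 1, 6)
  P6: (0, 0, 0)
  P1: (1, 0, 0)
(2) SAFE — a valid safe sequence is P6, P1, P4, P0.
Key observation: P1 is the earliest step where a requested resource binds exactly: need (1, 0, 0), pool (1, 1, 1) at its turn.
Walking it through:
  pool = (0, 0, 0)
  P6: need (0, 0, 0) fits (0, 0, 0); releases (1, 1, 1), pool now (1, 1, 1)
  P1: need (1, 0, 0) fits (1, 1, 1); releases (1, 0, 2), pool now (2, 1, 3)
  P4: need (1, 0, 0) fits (2, 1, 3); releases (2, 1, 3), pool now (4, 2, 6)
  P0: need (4, 1, 6) fits (4, 2, 6); releases (1, 0, 3), pool now (5, 2, 9)
(3) The exact count: 2 of the possible complete orderings are safe sequences.


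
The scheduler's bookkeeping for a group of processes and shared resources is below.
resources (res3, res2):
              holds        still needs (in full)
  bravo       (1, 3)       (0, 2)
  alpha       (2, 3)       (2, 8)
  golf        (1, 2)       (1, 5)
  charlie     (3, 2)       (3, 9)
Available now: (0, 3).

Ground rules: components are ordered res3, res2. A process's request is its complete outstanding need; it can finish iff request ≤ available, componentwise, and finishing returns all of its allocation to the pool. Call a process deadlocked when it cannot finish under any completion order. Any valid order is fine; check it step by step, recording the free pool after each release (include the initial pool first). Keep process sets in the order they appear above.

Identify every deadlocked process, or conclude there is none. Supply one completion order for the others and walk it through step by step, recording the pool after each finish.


Nothing here is deadlocked.
Key observation: beginning at bravo, releases accumulate fast enough that every process eventually fits.
The rest can finish in the order bravo, golf, alpha, charlie. Verifying each step:
  pool = (0, 3)
  run bravo (needs (0, 2), free (0, 3)); after release of (1, 3) the pool is (1, 6)
  run golf (needs (1, 5), free (1, 6)); after release of (1, 2) the pool is (2, 8)
  run alpha (needs (2, 8), free (2, 8)); after release of (2, 3) the pool is (4, 11)
  run charlie (needs (3, 9), free (4, 11)); after release of (3, 2) the pool is (7, 13)


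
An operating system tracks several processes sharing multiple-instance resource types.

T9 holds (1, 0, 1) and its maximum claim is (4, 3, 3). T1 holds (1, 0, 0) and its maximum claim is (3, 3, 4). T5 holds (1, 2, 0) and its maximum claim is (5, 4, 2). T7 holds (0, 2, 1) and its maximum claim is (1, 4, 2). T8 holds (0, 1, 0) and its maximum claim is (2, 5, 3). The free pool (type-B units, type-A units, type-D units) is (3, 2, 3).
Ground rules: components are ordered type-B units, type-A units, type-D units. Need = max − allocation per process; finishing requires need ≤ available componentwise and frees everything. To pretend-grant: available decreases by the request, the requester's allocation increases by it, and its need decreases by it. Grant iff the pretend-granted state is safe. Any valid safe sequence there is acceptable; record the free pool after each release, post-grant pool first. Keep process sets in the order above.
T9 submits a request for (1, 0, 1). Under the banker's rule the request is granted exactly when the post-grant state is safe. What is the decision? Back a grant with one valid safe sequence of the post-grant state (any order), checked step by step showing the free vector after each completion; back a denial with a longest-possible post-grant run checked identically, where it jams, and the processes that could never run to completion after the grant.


GRANT. The post-grant state is safe; one safe sequence: T7, T9, T5, T8, T1.
Key observation: post-grant, (2, 2, 2) remains, and an order beginning with T7 completes everyone.
Step-by-step check of the post-grant state:
  pool = (2, 2, 2)
  run T7 (needs (1, 2, 1), free (2, 2, 2)); after release of (0, 2, 1) the pool is (2, 4, 3)
  run T9 (needs (2, 3, 1), free (2, 4, 3)); after release of (2, 0, 2) the pool is (4, 4, 5)
  run T5 (needs (4, 2, 2), free (4, 4, 5)); after release of (1, 2, 0) the pool is (5, 6, 5)
  run T8 (needs (2, 4, 3), free (5, 6, 5)); after release of (0, 1, 0) the pool is (5, 7, 5)
  run T1 (needs (2, 3, 4), free (5, 7, 5)); after release of (1, 0, 0) the pool is (6, 7, 5)


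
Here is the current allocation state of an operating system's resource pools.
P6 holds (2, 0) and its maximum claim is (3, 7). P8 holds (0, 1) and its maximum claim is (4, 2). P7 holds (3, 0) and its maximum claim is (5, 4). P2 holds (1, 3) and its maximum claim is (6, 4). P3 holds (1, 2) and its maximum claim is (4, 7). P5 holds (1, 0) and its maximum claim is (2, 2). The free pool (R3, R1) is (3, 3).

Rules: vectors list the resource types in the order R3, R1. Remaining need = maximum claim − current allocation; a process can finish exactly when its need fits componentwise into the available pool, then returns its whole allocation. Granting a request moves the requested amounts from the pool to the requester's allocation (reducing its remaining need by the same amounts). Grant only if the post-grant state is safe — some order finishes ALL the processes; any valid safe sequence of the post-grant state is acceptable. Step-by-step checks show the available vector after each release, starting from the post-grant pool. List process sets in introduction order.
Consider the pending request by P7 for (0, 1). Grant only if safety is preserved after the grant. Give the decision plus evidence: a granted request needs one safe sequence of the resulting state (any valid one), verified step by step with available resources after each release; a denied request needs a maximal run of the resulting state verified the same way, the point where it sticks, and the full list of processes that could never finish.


GRANT: granting preserves safety; a valid post-grant sequence is P5, P8, P7, P2, P3, P6.
Key observation: the grant leaves (3, 2) free — enough for P5, whose release restarts the cascade.
Check on the post-grant state, step by step:
  pool = (3, 2)
  run P5 (needs (1, 2), free (3, 2)); after release of (1, 0) the pool is (4, 2)
  run P8 (needs (4, 1), free (4, 2)); after release of (0, 1) the pool is (4, 3)
  run P7 (needs (2, 3), free (4, 3)); after release of (3, 1) the pool is (7, 4)
  run P2 (needs (5, 1), free (7, 4)); after release of (1, 3) the pool is (8, 7)
  run P3 (needs (3, 5), free (8, 7)); after release of (1, 2) the pool is (9, 9)
  run P6 (needs (1, 7), free (9, 9)); after release of (2, 0) the pool is (11, 9)


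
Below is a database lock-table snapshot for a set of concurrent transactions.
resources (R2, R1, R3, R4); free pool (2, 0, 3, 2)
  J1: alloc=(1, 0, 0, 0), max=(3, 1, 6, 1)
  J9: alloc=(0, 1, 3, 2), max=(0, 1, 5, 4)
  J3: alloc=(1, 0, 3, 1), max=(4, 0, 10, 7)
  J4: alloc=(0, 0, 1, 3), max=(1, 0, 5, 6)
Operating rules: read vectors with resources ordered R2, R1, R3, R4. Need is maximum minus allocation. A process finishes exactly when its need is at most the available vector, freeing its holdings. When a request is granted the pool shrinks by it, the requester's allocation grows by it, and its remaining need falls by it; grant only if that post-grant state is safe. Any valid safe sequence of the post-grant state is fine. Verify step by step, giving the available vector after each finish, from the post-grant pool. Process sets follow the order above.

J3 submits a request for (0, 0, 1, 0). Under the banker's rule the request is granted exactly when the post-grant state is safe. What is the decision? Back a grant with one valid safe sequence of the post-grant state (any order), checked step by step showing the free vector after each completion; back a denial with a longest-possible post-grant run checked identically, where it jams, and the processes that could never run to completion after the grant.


GRANT — the state after the grant stays safe, e.g. via J9, J4, J1, J3.
Key observation: with (2, 0, 2, 2) left after the transfer, J9 can run at once — the state stays safe.
Verifying the post-grant state step by step:
  pool = (2, 0, 2, 2)
  J9 needs (0, 0, 2, 2) <= (2, 0, 2, 2) -> finishes; pool += (0, 1, 3, 2) = (2, 1, 5, 4)
  J4 needs (1, 0, 4, 3) <= (2, 1, 5, 4) -> finishes; pool += (0, 0, 1, 3) = (2, 1, 6, 7)
  J1 needs (2, 1, 6, 1) <= (2, 1, 6, 7) -> finishes; pool += (1, 0, 0, 0) = (3, 1, 6, 7)
  J3 needs (3, 0, 6, 6) <= (3, 1, 6, 7) -> finishes; pool += (1, 0, 4, 1) = (4, 1, 10, 8)


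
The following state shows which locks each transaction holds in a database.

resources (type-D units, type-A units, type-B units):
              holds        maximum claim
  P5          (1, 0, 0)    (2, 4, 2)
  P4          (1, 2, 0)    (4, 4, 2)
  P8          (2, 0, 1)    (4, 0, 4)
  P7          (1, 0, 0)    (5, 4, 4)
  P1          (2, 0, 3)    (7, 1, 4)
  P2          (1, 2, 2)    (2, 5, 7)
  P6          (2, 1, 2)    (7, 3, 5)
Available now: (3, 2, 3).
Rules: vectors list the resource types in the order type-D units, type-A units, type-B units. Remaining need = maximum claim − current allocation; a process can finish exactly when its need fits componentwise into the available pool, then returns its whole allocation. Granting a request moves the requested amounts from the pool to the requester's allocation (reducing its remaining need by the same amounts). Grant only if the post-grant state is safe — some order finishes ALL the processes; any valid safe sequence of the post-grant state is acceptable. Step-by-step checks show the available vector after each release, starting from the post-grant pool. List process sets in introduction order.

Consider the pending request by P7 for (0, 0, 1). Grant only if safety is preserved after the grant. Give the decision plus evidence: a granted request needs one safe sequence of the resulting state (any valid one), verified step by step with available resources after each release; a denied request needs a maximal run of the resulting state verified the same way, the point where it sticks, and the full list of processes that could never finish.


GRANT — the state after the grant stays safe, e.g. via P4, P5, P1, P8, P6, P7, P2.
Key observation: after the grant the pool drops to (3, 2, 2), which still lets P4 finish first and unwind the rest.
Step-by-step check of the post-grant state:
  pool = (3, 2, 2)
  P4 needs (3, 2, 2) <= (3, 2, 2) -> finishes; pool += (1, 2, 0) = (4, 4, 2)
  P5 needs (1, 4, 2) <= (4, 4, 2) -> finishes; pool += (1, 0, 0) = (5, 4, 2)
  P1 needs (5, 1, 1) <= (5, 4, 2) -> finishes; pool += (2, 0, 3) = (7, 4, 5)
  P8 needs (2, 0, 3) <= (7, 4, 5) -> finishes; pool += (2, 0, 1) = (9, 4, 6)
  P6 needs (5, 2, 3) <= (9, 4, 6) -> finishes; pool += (2, 1, 2) = (11, 5, 8)
  P7 needs (4, 4, 3) <= (11, 5, 8) -> finishes; pool += (1, 0, 1) = (12, 5, 9)
  P2 needs (1, 3, 5) <= (12, 5, 9) -> finishes; pool += (1, 2, 2) = (13, 7, 11)


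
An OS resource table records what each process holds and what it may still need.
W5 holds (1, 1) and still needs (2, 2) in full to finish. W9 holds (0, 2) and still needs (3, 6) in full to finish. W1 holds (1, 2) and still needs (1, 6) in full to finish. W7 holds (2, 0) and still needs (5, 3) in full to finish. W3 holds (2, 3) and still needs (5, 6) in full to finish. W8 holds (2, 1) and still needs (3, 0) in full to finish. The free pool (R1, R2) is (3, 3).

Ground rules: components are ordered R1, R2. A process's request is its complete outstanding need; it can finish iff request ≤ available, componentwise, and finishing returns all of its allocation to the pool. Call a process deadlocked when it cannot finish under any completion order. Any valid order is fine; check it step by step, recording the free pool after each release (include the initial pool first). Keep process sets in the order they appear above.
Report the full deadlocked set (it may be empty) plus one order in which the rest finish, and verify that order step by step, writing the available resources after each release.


Deadlocked: W9, W1 and W3.
Key observation: after W8, W5, W7 complete, (8, 5) is the best the pool ever gets, yet each leftover process wants more R2.
The rest can finish in the order W8, W5, W7. Walking it through:
  pool = (3, 3)
  W8 needs (3, 0) <= (3, 3) -> finishes; pool += (2, 1) = (5, 4)
  W5 needs (2, 2) <= (5, 4) -> finishes; pool += (1, 1) = (6, 5)
  W7 needs (5, 3) <= (6, 5) -> finishes; pool += (2, 0) = (8, 5)
The blocked processes can never fit:
  blocked: W9 wants (3, 6), pool (8, 5) — not enough R2
  blocked: W1 wants (1, 6), pool (8, 5) — not enough R2
  blocked: W3 wants (5, 6), pool (8, 5) — not enough R2


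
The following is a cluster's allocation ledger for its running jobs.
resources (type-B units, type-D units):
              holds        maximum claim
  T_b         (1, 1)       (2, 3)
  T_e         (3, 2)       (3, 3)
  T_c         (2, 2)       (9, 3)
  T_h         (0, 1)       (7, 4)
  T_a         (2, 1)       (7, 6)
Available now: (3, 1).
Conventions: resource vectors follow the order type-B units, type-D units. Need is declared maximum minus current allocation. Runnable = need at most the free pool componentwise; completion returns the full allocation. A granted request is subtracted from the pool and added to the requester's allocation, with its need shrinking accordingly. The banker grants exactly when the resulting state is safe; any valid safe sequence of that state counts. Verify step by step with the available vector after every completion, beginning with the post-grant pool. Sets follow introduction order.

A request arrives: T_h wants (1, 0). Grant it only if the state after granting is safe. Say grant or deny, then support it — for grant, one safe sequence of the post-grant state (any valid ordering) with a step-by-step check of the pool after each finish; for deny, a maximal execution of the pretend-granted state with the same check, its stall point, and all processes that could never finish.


GRANT: granting preserves safety; a valid post-grant sequence is T_e, T_b, T_h, T_c, T_a.
Key observation: with (2, 1) left after the transfer, T_e can run at once — the state stays safe.
Check on the post-grant state, step by step:
  pool = (2, 1)
  run T_e (needs (0, 1), free (2, 1)); after release of (3, 2) the pool is (5, 3)
  run T_b (needs (1, 2), free (5, 3)); after release of (1, 1) the pool is (6, 4)
  run T_h (needs (6, 3), free (6, 4)); after release of (1, 1) the pool is (7, 5)
  run T_c (needs (7, 1), free (7, 5)); after release of (2, 2) the pool is (9, 7)
  run T_a (needs (5, 5), free (9, 7)); after release of (2, 1) the pool is (11, 8)


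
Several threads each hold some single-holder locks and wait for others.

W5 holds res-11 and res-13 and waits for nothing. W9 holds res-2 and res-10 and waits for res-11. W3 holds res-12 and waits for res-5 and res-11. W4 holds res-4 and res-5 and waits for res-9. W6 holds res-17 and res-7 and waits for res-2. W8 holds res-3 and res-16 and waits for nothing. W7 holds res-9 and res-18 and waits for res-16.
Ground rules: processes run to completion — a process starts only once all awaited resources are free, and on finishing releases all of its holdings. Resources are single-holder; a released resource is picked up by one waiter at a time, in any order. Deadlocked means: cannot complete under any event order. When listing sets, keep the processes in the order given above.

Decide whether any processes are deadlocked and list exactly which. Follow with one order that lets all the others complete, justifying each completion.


The deadlocked set is empty.
Key observation: every chain of waits terminates; starting from the processes that wait on nothing, all the rest unlock in turn.
The rest can finish in the order W5, W8, W7, W4, W9, W6, W3.
Walking it through:
  W5 waits on nothing -> runs at once and releases res-11 and res-13
  W8 waits on nothing -> runs at once and releases res-3 and res-16
  W7: everything it awaited (res-16) is free; runs, freeing res-9 and res-18
  W4: everything it awaited (res-9) is free; runs, freeing res-4 and res-5
  W9: everything it awaited (res-11) is free; runs, freeing res-2 and res-10
  W6: everything it awaited (res-2) is free; runs, freeing res-17 and res-7
  W3: everything it awaited (res-5 and res-11) is free; runs, freeing res-12


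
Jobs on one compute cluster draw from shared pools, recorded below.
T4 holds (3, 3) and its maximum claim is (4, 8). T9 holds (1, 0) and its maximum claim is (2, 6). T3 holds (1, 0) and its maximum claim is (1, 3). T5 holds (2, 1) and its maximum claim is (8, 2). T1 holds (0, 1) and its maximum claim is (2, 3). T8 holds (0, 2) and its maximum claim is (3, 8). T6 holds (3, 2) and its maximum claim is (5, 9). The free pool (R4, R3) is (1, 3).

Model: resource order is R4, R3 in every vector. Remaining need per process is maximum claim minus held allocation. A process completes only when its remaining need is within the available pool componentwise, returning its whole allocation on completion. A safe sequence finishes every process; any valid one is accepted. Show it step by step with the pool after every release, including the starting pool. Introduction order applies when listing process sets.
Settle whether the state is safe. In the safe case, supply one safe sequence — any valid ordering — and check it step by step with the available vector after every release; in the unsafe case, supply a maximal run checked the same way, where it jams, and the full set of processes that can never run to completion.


The state is UNSAFE.
Key observation: after T3, T1 the pool peaks at (2, 4), and each blocked process is short somewhere: T4 on R3; T9 on R3; T5 on R4; T8 on R4, R3; T6 on R3.
A maximal execution: T3, T1 — then nothing else fits. Step-by-step check:
  pool = (1, 3)
  run T3 (needs (0, 3), free (1, 3)); after release of (1, 0) the pool is (2, 3)
  run T1 (needs (2, 2), free (2, 3)); after release of (0, 1) the pool is (2, 4)
  blocked: T4 wants (1, 5), pool (2, 4) — not enough R3
  blocked: T9 wants (1, 6), pool (2, 4) — not enough R3
  blocked: T5 wants (6, 1), pool (2, 4) — not enough R4
  blocked: T8 wants (3, 6), pool (2, 4) — not enough R4 and R3
  blocked: T6 wants (2, 7), pool (2, 4) — not enough R3
Permanently blocked: T4, T9, T5, T8 and T6.


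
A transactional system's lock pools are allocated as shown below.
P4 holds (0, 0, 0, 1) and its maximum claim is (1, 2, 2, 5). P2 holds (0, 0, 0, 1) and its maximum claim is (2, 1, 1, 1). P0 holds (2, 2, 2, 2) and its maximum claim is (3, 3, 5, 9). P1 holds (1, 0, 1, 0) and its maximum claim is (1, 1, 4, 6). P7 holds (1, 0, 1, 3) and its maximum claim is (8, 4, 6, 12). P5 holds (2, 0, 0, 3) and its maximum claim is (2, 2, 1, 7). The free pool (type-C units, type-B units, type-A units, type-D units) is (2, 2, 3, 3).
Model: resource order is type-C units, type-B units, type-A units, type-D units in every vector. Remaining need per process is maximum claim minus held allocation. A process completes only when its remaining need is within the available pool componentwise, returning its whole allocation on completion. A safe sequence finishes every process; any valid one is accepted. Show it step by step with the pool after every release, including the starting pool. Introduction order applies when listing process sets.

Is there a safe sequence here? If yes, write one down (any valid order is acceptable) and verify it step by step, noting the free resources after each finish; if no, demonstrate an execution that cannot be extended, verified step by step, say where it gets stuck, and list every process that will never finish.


SAFE — a valid safe sequence is P2, P5, P0, P4, P1, P7.
Key observation: P2 is the earliest step where a requested resource binds exactly: need (2, 1, 1, 0), pool (2, 2, 3, 3) at its turn.
Step-by-step check:
  pool = (2, 2, 3, 3)
  run P2 (needs (2, 1, 1, 0), free (2, 2, 3, 3)); after release of (0, 0, 0, 1) the pool is (2, 2, 3, 4)
  run P5 (needs (0, 2, 1, 4), free (2, 2, 3, 4)); after release of (2, 0, 0, 3) the pool is (4, 2, 3, 7)
  run P0 (needs (1, 1, 3, 7), free (4, 2, 3, 7)); after release of (2, 2, 2, 2) the pool is (6, 4, 5, 9)
  run P4 (needs (1, 2, 2, 4), free (6, 4, 5, 9)); after release of (0, 0, 0, 1) the pool is (6, 4, 5, 10)
  run P1 (needs (0, 1, 3, 6), free (6, 4, 5, 10)); after release of (1, 0, 1, 0) the pool is (7, 4, 6, 10)
  run P7 (needs (7, 4, 5, 9), free (7, 4, 6, 10)); after release of (1, 0, 1, 3) the pool is (8, 4, 7, 13)


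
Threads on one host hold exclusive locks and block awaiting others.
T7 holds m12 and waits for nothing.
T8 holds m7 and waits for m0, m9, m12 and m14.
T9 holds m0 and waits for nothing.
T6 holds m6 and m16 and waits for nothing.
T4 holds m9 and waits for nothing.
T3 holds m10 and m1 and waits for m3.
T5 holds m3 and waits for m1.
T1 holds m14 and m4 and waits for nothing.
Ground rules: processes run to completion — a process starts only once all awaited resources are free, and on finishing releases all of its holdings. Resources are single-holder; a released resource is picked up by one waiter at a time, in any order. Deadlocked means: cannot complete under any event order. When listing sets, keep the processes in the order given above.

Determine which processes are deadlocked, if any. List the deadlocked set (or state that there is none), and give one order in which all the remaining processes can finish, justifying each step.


Deadlocked set: T3 and T5.
Key observation: the waits loop around T3 -> T5 -> T3 with no way out; no other process is dragged down with it.
The rest can finish in the order T4, T7, T9, T1, T8, T6.
Walking it through:
  run T4 (it waits on nothing); releases m9
  run T7 (it waits on nothing); releases m12
  run T9 (it waits on nothing); releases m0
  run T1 (it waits on nothing); releases m14 and m4
  run T8 (all its waits — m0, m9, m12 and m14 — are resolved); releases m7
  run T6 (it waits on nothing); releases m6 and m16


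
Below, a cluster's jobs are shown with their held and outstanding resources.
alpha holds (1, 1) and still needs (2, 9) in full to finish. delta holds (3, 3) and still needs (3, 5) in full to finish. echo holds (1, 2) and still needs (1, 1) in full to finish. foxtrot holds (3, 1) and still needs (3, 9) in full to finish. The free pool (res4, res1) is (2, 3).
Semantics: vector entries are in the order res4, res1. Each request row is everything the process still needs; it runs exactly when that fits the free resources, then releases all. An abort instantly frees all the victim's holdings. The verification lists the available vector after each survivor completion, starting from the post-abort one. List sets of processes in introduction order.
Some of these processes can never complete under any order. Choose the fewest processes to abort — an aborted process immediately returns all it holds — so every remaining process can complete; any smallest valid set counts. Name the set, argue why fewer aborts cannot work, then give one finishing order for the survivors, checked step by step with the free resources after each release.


The answer: abort alpha.
Key observation: the returned (1, 1) from alpha is what brings foxtrot — unrunnable before, under any order — into play at step 3.
Minimality: the empty abort set fails — the state is deadlocked as it stands.
The survivors complete as echo, delta, foxtrot. Walking it through (starting from the post-abort pool):
  pool = (3, 4)
  echo: need (1, 1) fits (3, 4); releases (1, 2), pool now (4, 6)
  delta: need (3, 5) fits (4, 6); releases (3, 3), pool now (7, 9)
  foxtrot: need (3, 9) fits (7, 9); releases (3, 1), pool now (10, 10)


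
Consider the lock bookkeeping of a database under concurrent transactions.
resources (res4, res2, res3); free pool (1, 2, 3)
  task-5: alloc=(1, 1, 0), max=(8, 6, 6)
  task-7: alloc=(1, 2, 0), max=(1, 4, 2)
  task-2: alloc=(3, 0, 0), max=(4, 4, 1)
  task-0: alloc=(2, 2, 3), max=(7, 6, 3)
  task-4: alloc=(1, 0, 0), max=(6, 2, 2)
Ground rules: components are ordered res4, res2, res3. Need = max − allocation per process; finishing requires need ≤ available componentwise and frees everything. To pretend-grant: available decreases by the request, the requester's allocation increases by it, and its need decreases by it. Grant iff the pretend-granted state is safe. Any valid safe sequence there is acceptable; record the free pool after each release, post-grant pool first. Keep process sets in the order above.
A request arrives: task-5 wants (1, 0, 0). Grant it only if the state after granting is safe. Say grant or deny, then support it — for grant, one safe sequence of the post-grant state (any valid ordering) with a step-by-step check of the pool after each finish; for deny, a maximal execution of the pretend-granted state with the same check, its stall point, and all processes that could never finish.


DENY — the pretend-granted state is unsafe.
Key observation: once task-7, task-2 finish, the pool peaks at (4, 4, 3) — and every remaining process still needs more res4 than that.
Pretend the grant happened; the run task-7, task-2 goes as far as possible. Walking it through:
  pool = (0, 2, 3)
  run task-7 (needs (0, 2, 2), free (0, 2, 3)); after release of (1, 2, 0) the pool is (1, 4, 3)
  run task-2 (needs (1, 4, 1), free (1, 4, 3)); after release of (3, 0, 0) the pool is (4, 4, 3)
  blocked: task-5 wants (6, 5, 6), pool (4, 4, 3) — not enough res4, res2 and res3
  blocked: task-0 wants (5, 4, 0), pool (4, 4, 3) — not enough res4
  blocked: task-4 wants (5, 2, 2), pool (4, 4, 3) — not enough res4
Had the request been granted, task-5, task-0 and task-4 could never finish.


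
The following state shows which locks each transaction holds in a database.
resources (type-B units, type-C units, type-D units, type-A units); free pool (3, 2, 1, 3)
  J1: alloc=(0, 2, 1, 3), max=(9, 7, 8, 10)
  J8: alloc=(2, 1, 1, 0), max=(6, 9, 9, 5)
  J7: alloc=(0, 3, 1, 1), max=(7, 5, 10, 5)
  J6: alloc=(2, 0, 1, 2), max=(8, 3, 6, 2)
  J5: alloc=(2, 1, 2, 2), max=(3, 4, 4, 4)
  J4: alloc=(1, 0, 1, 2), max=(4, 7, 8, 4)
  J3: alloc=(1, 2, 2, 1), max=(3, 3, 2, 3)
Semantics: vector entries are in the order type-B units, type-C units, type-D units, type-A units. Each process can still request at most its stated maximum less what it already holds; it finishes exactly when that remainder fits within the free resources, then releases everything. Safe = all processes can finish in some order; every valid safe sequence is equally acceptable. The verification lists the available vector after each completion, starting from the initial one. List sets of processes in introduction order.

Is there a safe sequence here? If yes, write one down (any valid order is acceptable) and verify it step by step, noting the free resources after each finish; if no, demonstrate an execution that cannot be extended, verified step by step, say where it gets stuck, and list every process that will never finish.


The state is UNSAFE.
Key observation: type-D units is the bottleneck — with J3, J5, J6 done the pool holds (8, 5, 6, 8), short of every remaining need.
Going as far as possible: J3, J5, J6; after that, nothing fits. Step-by-step check:
  pool = (3, 2, 1, 3)
  J3 needs (2, 1, 0, 2) <= (3, 2, 1, 3) -> finishes; pool += (1, 2, 2, 1) = (4, 4, 3, 4)
  J5 needs (1, 3, 2, 2) <= (4, 4, 3, 4) -> finishes; pool += (2, 1, 2, 2) = (6, 5, 5, 6)
  J6 needs (6, 3, 5, 0) <= (6, 5, 5, 6) -> finishes; pool += (2, 0, 1, 2) = (8, 5, 6, 8)
  J1 cannot run: need (9, 5, 7, 7) vs free (8, 5, 6, 8) (insufficient type-B units and type-D units)
  J8 cannot run: need (4, 8, 8, 5) vs free (8, 5, 6, 8) (insufficient type-C units and type-D units)
  J7 cannot run: need (7, 2, 9, 4) vs free (8, 5, 6, 8) (insufficient type-D units)
  J4 cannot run: need (3, 7, 7, 2) vs free (8, 5, 6, 8) (insufficient type-C units and type-D units)
Permanently blocked: J1, J8, J7 and J4.
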